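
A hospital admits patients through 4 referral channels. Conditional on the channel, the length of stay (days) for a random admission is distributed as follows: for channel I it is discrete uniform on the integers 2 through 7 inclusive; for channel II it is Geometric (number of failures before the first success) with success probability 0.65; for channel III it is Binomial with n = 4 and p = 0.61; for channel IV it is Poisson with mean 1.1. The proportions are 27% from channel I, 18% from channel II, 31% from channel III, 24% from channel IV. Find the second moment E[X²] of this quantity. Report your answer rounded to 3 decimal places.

For each component E[X²] = Var + (mean)², giving I: 23.1667; II: 1.11834; III: 6.9052; IV: 2.31.
Overall E[X²] = 0.27·23.1667 + 0.18·1.11834 + 0.31·6.9052 + 0.24·2.31 = 9.15131.

9.151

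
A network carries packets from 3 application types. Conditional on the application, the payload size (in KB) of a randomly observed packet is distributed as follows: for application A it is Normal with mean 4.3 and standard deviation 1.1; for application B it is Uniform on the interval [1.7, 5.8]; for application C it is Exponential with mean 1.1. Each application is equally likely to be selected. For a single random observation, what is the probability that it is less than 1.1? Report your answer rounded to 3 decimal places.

0.211

Conditional on each application, P(X < 1.1): A: 0.00181241; B: 0; C: 0.632121.
By total probability, P(X < 1.1) = 0.333333·0.00181241 + 0.333333·0 + 0.333333·0.632121 = 0.211311.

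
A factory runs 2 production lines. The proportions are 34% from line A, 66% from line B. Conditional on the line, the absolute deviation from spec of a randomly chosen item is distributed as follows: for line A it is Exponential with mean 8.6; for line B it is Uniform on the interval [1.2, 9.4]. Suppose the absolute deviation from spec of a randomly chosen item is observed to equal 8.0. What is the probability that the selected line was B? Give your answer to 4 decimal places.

0.8377

Likelihoods f(8.0 | ·): A: 0.0458677; B: 0.121951.
Posterior ∝ prior × likelihood. Numerator for B: 0.66·0.121951 = 0.0804878.
Normalizing constant: 0.34·0.0458677 + 0.66·0.121951 = 0.0960828.
P(B | observation) = 0.0804878 / 0.0960828 = 0.837692.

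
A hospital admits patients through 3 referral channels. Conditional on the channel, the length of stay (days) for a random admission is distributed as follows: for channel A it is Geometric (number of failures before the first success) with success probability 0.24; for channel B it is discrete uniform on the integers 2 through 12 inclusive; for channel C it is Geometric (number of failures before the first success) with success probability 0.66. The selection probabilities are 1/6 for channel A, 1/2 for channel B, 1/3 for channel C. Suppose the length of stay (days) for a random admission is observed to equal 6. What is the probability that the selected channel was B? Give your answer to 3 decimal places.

0.850

Likelihoods P(X=6 | ·): A: 0.046248; B: 0.0909091; C: 0.00101957.
Posterior ∝ prior × likelihood. Numerator for B: 0.5·0.0909091 = 0.0454545.
Normalizing constant: 0.166667·0.046248 + 0.5·0.0909091 + 0.333333·0.00101957 = 0.0535024.
P(B | observation) = 0.0454545 / 0.0535024 = 0.84958.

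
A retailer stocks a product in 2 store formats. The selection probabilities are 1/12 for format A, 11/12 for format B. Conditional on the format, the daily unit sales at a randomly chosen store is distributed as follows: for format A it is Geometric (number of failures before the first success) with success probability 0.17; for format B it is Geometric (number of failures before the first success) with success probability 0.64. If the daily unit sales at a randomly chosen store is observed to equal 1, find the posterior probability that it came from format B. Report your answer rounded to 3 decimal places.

0.947

Likelihoods P(X=1 | ·): A: 0.1411; B: 0.2304.
Posterior ∝ prior × likelihood. Numerator for B: 0.916667·0.2304 = 0.2112.
Normalizing constant: 0.0833333·0.1411 + 0.916667·0.2304 = 0.222958.
P(B | observation) = 0.2112 / 0.222958 = 0.947262.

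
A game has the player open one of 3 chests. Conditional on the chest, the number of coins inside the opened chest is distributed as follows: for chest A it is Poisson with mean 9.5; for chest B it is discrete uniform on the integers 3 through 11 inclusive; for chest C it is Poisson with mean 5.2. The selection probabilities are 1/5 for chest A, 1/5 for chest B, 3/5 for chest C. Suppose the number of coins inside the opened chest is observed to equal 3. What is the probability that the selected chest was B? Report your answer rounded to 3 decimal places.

Likelihoods P(X=3 | ·): A: 0.010696; B: 0.111111; C: 0.129279.
Posterior ∝ prior × likelihood. Numerator for B: 0.2·0.111111 = 0.0222222.
Normalizing constant: 0.2·0.010696 + 0.2·0.111111 + 0.6·0.129279 = 0.101929.
P(B | observation) = 0.0222222 / 0.101929 = 0.218017.

0.218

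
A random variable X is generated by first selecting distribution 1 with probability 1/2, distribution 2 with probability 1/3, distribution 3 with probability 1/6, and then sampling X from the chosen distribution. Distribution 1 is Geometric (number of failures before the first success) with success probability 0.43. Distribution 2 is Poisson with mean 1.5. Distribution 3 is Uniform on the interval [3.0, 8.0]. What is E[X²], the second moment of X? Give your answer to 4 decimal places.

9.0588

For each component E[X²] = Var + (mean)², giving 1: 4.83991; 2: 3.75; 3: 32.3333.
Overall E[X²] = 0.5·4.83991 + 0.333333·3.75 + 0.166667·32.3333 = 9.05885.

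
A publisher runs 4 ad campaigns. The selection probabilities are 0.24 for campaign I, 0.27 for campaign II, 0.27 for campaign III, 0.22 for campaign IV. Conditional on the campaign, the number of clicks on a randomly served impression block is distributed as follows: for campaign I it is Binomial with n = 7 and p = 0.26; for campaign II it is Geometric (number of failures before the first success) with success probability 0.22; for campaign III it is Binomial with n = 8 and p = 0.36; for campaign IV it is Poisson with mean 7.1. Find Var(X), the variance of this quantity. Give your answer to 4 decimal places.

10.3125

Per component, I: μ=1.82, E[X²]=4.6592; II: μ=3.54545, E[X²]=28.686; III: μ=2.88, E[X²]=10.1376; IV: μ=7.1, E[X²]=57.51.
E[X] = 0.24·1.82 + 0.27·3.54545 + 0.27·2.88 + 0.22·7.1 = 3.73367.
E[X²] = 0.24·4.6592 + 0.27·28.686 + 0.27·10.1376 + 0.22·57.51 = 24.2528.
Var(X) = E[X²] − (E[X])² = 24.2528 − 13.9403 = 10.3125.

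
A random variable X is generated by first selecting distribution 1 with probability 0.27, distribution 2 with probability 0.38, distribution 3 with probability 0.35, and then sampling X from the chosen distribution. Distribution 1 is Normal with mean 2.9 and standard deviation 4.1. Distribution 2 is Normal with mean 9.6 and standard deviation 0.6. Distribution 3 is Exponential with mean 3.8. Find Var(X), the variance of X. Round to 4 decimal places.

18.8859

Per component, 1: μ=2.9, E[X²]=25.22; 2: μ=9.6, E[X²]=92.52; 3: μ=3.8, E[X²]=28.88.
E[X] = 0.27·2.9 + 0.38·9.6 + 0.35·3.8 = 5.761.
E[X²] = 0.27·25.22 + 0.38·92.52 + 0.35·28.88 = 52.075.
Var(X) = E[X²] − (E[X])² = 52.075 − 33.1891 = 18.8859.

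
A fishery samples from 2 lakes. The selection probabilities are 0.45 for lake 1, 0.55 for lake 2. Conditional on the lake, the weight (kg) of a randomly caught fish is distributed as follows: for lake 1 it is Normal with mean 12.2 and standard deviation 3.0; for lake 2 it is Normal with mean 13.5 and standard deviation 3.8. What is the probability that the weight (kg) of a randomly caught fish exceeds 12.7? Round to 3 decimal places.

Conditional on each lake, P(X > 12.7): 1: 0.433816; 2: 0.583372.
By total probability, P(X > 12.7) = 0.45·0.433816 + 0.55·0.583372 = 0.516072.

0.516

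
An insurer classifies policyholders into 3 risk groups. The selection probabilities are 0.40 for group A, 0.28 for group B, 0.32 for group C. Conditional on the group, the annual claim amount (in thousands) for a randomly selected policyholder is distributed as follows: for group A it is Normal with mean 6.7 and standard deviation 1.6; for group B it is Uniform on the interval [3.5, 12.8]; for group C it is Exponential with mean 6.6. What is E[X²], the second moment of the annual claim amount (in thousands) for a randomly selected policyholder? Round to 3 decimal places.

For each component E[X²] = Var + (mean)², giving A: 47.45; B: 73.63; C: 87.12.
Overall E[X²] = 0.4·47.45 + 0.28·73.63 + 0.32·87.12 = 67.4748.

67.475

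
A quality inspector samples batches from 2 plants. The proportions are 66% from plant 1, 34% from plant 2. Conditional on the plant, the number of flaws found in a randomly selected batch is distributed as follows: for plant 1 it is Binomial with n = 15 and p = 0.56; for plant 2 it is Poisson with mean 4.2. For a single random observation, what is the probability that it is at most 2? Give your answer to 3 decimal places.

0.072

Conditional on each plant, P(X ≤ 2): 1: 0.000852983; 2: 0.210238.
By total probability, P(X ≤ 2) = 0.66·0.000852983 + 0.34·0.210238 = 0.0720439.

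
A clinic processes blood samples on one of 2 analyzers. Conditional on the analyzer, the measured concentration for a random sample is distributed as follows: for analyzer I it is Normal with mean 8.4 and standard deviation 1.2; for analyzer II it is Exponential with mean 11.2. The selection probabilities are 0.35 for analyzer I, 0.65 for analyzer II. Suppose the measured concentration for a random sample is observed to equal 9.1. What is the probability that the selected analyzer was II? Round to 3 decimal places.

0.208

Likelihoods f(9.1 | ·): I: 0.280439; II: 0.0396203.
Posterior ∝ prior × likelihood. Numerator for II: 0.65·0.0396203 = 0.0257532.
Normalizing constant: 0.35·0.280439 + 0.65·0.0396203 = 0.123907.
P(II | observation) = 0.0257532 / 0.123907 = 0.207843.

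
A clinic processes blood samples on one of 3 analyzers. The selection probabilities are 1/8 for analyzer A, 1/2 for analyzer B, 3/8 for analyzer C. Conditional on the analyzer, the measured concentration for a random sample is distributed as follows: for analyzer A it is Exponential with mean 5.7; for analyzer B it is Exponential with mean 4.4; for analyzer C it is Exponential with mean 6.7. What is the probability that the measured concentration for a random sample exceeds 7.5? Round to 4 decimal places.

0.2469

Conditional on each analyzer, P(X > 7.5): A: 0.268262; B: 0.181855; C: 0.326475.
By total probability, P(X > 7.5) = 0.125·0.268262 + 0.5·0.181855 + 0.375·0.326475 = 0.246888.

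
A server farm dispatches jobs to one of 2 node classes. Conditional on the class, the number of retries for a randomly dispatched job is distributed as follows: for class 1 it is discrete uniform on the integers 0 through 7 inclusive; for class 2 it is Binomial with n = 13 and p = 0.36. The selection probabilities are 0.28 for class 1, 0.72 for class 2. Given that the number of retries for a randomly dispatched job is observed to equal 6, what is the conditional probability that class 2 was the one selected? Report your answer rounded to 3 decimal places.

Likelihoods P(X=6 | ·): 1: 0.125; 2: 0.164283.
Posterior ∝ prior × likelihood. Numerator for 2: 0.72·0.164283 = 0.118284.
Normalizing constant: 0.28·0.125 + 0.72·0.164283 = 0.153284.
P(2 | observation) = 0.118284 / 0.153284 = 0.771665.

0.772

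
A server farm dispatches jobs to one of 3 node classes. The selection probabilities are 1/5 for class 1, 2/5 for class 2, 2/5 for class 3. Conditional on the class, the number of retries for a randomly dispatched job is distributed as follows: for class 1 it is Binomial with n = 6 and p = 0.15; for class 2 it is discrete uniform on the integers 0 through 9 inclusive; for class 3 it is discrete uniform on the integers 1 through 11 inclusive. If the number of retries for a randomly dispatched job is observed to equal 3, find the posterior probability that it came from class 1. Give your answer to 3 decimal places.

0.098

Likelihoods P(X=3 | ·): 1: 0.0414534; 2: 0.1; 3: 0.0909091.
Posterior ∝ prior × likelihood. Numerator for 1: 0.2·0.0414534 = 0.00829069.
Normalizing constant: 0.2·0.0414534 + 0.4·0.1 + 0.4·0.0909091 = 0.0846543.
P(1 | observation) = 0.00829069 / 0.0846543 = 0.0979358.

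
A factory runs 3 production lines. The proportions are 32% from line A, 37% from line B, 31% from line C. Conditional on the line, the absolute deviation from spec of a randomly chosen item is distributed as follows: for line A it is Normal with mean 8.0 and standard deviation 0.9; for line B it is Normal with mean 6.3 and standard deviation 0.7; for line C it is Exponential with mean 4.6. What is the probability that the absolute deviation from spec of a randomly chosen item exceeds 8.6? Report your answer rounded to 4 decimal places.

Conditional on each line, P(X > 8.6): A: 0.252493; B: 0.000508621; C: 0.154191.
By total probability, P(X > 8.6) = 0.32·0.252493 + 0.37·0.000508621 + 0.31·0.154191 = 0.128785.

0.1288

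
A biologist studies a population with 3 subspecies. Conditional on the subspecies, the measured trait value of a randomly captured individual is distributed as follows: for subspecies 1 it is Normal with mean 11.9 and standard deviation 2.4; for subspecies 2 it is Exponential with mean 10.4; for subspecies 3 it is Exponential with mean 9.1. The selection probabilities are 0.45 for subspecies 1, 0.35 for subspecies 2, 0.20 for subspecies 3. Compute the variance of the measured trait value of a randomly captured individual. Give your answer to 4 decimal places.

Per component, 1: μ=11.9, E[X²]=147.37; 2: μ=10.4, E[X²]=216.32; 3: μ=9.1, E[X²]=165.62.
E[X] = 0.45·11.9 + 0.35·10.4 + 0.2·9.1 = 10.815.
E[X²] = 0.45·147.37 + 0.35·216.32 + 0.2·165.62 = 175.153.
Var(X) = E[X²] − (E[X])² = 175.153 − 116.964 = 58.1883.

58.1883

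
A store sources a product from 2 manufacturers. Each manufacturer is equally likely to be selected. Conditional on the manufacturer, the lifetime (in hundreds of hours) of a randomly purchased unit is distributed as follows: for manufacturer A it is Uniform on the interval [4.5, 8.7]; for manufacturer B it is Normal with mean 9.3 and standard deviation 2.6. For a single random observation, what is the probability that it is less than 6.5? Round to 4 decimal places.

Conditional on each manufacturer, P(X < 6.5): A: 0.47619; B: 0.140757.
By total probability, P(X < 6.5) = 0.5·0.47619 + 0.5·0.140757 = 0.308474.

0.3085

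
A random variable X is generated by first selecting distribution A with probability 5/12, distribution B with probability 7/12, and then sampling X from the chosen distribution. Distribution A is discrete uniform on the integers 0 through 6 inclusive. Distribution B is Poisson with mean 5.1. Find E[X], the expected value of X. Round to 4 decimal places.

Component means — A: 3; B: 5.1.
E[X] = 0.416667·3 + 0.583333·5.1 = 4.225.

4.2250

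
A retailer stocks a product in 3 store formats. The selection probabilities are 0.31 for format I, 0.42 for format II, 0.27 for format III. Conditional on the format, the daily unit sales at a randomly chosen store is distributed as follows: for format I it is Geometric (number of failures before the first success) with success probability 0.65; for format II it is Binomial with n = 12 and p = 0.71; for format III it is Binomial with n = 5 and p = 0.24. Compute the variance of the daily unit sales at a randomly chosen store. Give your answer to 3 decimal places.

Per component, I: μ=0.538462, E[X²]=1.11834; II: μ=8.52, E[X²]=75.0612; III: μ=1.2, E[X²]=2.352.
E[X] = 0.31·0.538462 + 0.42·8.52 + 0.27·1.2 = 4.06932.
E[X²] = 0.31·1.11834 + 0.42·75.0612 + 0.27·2.352 = 32.5074.
Var(X) = E[X²] − (E[X])² = 32.5074 − 16.5594 = 15.948.

15.948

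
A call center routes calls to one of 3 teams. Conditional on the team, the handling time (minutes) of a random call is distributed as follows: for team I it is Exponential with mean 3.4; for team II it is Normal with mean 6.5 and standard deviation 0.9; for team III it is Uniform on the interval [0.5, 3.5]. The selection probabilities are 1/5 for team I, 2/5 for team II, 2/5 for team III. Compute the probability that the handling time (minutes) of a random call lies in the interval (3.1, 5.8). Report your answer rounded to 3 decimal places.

Conditional on each team, P(3.1 < X < 5.8): I: 0.220202; II: 0.218271; III: 0.133333.
By total probability, P(3.1 < X < 5.8) = 0.2·0.220202 + 0.4·0.218271 + 0.4·0.133333 = 0.184682.

0.185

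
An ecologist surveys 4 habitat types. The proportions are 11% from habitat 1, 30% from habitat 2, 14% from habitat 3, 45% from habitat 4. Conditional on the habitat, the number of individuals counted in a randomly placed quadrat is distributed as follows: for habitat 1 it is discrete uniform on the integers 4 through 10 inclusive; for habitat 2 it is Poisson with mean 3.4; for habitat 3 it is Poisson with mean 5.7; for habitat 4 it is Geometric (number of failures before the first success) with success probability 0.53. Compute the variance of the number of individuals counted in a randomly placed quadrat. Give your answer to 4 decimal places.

Per component, 1: μ=7, E[X²]=53; 2: μ=3.4, E[X²]=14.96; 3: μ=5.7, E[X²]=38.19; 4: μ=0.886792, E[X²]=2.45959.
E[X] = 0.11·7 + 0.3·3.4 + 0.14·5.7 + 0.45·0.886792 = 2.98706.
E[X²] = 0.11·53 + 0.3·14.96 + 0.14·38.19 + 0.45·2.45959 = 16.7714.
Var(X) = E[X²] − (E[X])² = 16.7714 − 8.92251 = 7.84891.

7.8489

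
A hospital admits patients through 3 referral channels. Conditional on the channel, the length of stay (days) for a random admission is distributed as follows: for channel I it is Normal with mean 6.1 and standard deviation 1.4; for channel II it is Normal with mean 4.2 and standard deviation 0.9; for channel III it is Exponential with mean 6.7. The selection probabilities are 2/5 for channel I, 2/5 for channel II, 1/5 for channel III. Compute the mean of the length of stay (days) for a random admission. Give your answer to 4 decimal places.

5.4600

Component means — I: 6.1; II: 4.2; III: 6.7.
E[X] = 0.4·6.1 + 0.4·4.2 + 0.2·6.7 = 5.46.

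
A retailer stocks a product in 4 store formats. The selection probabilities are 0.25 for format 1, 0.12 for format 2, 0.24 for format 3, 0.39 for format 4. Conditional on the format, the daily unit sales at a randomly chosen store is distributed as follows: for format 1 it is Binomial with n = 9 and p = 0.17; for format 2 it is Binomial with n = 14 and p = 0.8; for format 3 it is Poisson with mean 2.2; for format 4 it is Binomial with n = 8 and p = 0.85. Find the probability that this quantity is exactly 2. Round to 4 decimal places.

0.1350

Conditional on each format, P(X = 2): 1: 0.282323; 2: 2.38551e-07; 3: 0.268144; 4: 0.000230432.
By total probability, P(X = 2) = 0.25·0.282323 + 0.12·2.38551e-07 + 0.24·0.268144 + 0.39·0.000230432 = 0.135025.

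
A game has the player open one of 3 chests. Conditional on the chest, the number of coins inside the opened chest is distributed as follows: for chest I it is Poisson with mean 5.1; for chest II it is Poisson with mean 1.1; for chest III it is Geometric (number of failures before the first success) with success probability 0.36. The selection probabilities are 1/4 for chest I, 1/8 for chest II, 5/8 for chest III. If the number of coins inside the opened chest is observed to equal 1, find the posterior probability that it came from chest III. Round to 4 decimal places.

Likelihoods P(X=1 | ·): I: 0.0310934; II: 0.366158; III: 0.2304.
Posterior ∝ prior × likelihood. Numerator for III: 0.625·0.2304 = 0.144.
Normalizing constant: 0.25·0.0310934 + 0.125·0.366158 + 0.625·0.2304 = 0.197543.
P(III | observation) = 0.144 / 0.197543 = 0.728955.

0.7290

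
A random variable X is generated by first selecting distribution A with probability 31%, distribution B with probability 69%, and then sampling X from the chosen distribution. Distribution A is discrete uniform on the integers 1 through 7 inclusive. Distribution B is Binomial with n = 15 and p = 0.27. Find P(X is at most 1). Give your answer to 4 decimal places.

Conditional on each component, P(X ≤ 1): A: 0.142857; B: 0.0583375.
By total probability, P(X ≤ 1) = 0.31·0.142857 + 0.69·0.0583375 = 0.0845386.

0.0845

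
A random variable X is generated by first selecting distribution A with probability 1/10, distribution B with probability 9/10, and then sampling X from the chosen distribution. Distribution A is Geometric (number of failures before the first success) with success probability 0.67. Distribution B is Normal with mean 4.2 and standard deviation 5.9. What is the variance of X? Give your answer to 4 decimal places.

Per component, A: μ=0.492537, E[X²]=0.977723; B: μ=4.2, E[X²]=52.45.
E[X] = 0.1·0.492537 + 0.9·4.2 = 3.82925.
E[X²] = 0.1·0.977723 + 0.9·52.45 = 47.3028.
Var(X) = E[X²] − (E[X])² = 47.3028 − 14.6632 = 32.6396.

32.6396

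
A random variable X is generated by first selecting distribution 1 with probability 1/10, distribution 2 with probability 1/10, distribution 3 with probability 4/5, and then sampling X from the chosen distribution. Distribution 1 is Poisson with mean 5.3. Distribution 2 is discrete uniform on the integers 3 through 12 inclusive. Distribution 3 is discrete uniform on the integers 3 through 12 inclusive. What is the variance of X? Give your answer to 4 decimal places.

8.3906

Per component, 1: μ=5.3, E[X²]=33.39; 2: μ=7.5, E[X²]=64.5; 3: μ=7.5, E[X²]=64.5.
E[X] = 0.1·5.3 + 0.1·7.5 + 0.8·7.5 = 7.28.
E[X²] = 0.1·33.39 + 0.1·64.5 + 0.8·64.5 = 61.389.
Var(X) = E[X²] − (E[X])² = 61.389 − 52.9984 = 8.3906.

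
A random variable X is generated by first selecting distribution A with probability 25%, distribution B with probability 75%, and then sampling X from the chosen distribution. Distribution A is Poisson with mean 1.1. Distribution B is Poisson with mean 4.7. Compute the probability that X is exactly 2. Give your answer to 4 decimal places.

0.1257

Conditional on each component, P(X = 2): A: 0.201387; B: 0.100457.
By total probability, P(X = 2) = 0.25·0.201387 + 0.75·0.100457 = 0.12569.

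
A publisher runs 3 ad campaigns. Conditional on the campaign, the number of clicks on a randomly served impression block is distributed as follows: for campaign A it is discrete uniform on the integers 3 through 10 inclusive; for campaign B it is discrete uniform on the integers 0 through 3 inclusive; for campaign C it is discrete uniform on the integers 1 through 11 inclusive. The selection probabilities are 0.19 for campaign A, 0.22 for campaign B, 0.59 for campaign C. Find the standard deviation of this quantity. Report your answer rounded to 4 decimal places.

Per component, A: μ=6.5, E[X²]=47.5; B: μ=1.5, E[X²]=3.5; C: μ=6, E[X²]=46.
E[X] = 0.19·6.5 + 0.22·1.5 + 0.59·6 = 5.105.
E[X²] = 0.19·47.5 + 0.22·3.5 + 0.59·46 = 36.935.
Var(X) = E[X²] − (E[X])² = 36.935 − 26.061 = 10.874.
SD(X) = √10.874 = 3.29757.

3.2976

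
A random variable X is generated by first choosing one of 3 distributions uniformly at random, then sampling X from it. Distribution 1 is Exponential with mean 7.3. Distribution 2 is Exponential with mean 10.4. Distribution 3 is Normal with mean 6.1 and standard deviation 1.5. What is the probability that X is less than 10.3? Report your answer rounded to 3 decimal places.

Conditional on each component, P(X < 10.3): 1: 0.756091; 2: 0.628566; 3: 0.997445.
By total probability, P(X < 10.3) = 0.333333·0.756091 + 0.333333·0.628566 + 0.333333·0.997445 = 0.794034.

0.794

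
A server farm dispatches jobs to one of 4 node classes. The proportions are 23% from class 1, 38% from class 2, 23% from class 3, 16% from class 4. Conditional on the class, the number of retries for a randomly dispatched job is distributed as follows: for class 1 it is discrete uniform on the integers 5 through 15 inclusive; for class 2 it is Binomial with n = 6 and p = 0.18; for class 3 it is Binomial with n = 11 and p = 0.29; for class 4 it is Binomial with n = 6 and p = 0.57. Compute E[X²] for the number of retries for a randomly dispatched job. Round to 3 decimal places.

For each component E[X²] = Var + (mean)², giving 1: 110; 2: 2.052; 3: 12.441; 4: 13.167.
Overall E[X²] = 0.23·110 + 0.38·2.052 + 0.23·12.441 + 0.16·13.167 = 31.0479.

31.048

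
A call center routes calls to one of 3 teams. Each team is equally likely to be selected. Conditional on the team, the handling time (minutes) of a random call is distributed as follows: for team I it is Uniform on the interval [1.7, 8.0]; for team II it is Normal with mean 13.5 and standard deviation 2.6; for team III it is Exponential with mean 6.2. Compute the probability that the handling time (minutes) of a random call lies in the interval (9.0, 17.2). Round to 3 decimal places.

Conditional on each team, P(9.0 < X < 17.2): I: 0; II: 0.880897; III: 0.171792.
By total probability, P(9.0 < X < 17.2) = 0.333333·0 + 0.333333·0.880897 + 0.333333·0.171792 = 0.350896.

0.351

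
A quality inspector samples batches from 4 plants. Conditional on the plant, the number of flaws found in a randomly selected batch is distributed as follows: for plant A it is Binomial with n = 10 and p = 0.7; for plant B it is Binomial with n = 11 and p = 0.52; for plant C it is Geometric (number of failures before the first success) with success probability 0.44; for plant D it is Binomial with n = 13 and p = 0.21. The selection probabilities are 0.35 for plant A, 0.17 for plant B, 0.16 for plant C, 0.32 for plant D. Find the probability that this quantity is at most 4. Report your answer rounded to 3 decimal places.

Conditional on each plant, P(X ≤ 4): A: 0.047349; B: 0.231168; C: 0.944927; D: 0.882736.
By total probability, P(X ≤ 4) = 0.35·0.047349 + 0.17·0.231168 + 0.16·0.944927 + 0.32·0.882736 = 0.489535.

0.490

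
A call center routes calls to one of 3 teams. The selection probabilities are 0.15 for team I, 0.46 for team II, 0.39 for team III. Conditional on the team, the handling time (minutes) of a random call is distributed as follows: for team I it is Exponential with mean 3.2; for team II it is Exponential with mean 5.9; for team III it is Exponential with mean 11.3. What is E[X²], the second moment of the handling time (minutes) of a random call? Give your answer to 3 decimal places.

For each component E[X²] = Var + (mean)², giving I: 20.48; II: 69.62; III: 255.38.
Overall E[X²] = 0.15·20.48 + 0.46·69.62 + 0.39·255.38 = 134.695.

134.695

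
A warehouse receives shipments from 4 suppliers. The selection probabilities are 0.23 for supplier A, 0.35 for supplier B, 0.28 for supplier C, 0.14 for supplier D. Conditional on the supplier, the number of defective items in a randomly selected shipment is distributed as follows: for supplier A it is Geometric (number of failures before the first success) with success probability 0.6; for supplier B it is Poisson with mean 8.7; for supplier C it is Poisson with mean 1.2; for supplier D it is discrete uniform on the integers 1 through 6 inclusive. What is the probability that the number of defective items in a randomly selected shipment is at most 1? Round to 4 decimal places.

Conditional on each supplier, P(X ≤ 1): A: 0.84; B: 0.00161588; C: 0.662627; D: 0.166667.
By total probability, P(X ≤ 1) = 0.23·0.84 + 0.35·0.00161588 + 0.28·0.662627 + 0.14·0.166667 = 0.402635.

0.4026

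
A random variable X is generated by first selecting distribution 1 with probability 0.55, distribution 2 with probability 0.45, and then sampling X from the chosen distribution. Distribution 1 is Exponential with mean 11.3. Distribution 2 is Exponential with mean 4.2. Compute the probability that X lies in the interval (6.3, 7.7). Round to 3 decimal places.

Conditional on each component, P(6.3 < X < 7.7): 1: 0.066726; 2: 0.0632504.
By total probability, P(6.3 < X < 7.7) = 0.55·0.066726 + 0.45·0.0632504 = 0.065162.

0.065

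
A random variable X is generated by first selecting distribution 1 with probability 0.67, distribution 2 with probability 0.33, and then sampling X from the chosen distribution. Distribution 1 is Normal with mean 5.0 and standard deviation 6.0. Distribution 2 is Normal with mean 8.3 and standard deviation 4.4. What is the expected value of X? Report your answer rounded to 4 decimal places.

6.0890

Component means — 1: 5; 2: 8.3.
E[X] = 0.67·5 + 0.33·8.3 = 6.089.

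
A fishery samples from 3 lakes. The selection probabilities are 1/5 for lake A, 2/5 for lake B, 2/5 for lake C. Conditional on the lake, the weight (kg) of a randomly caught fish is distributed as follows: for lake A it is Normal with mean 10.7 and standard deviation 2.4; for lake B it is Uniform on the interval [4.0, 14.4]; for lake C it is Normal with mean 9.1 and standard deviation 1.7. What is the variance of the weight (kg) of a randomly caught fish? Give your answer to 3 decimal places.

6.300

Per component, A: μ=10.7, E[X²]=120.25; B: μ=9.2, E[X²]=93.6533; C: μ=9.1, E[X²]=85.7.
E[X] = 0.2·10.7 + 0.4·9.2 + 0.4·9.1 = 9.46.
E[X²] = 0.2·120.25 + 0.4·93.6533 + 0.4·85.7 = 95.7913.
Var(X) = E[X²] − (E[X])² = 95.7913 − 89.4916 = 6.29973.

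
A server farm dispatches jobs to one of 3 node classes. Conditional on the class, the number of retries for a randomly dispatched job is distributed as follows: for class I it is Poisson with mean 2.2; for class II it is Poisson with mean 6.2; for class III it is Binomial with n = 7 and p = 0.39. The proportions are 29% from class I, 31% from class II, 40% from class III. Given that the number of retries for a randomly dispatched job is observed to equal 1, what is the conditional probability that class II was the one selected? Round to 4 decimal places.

0.0298

Likelihoods P(X=1 | ·): I: 0.243767; II: 0.0125825; III: 0.140651.
Posterior ∝ prior × likelihood. Numerator for II: 0.31·0.0125825 = 0.00390057.
Normalizing constant: 0.29·0.243767 + 0.31·0.0125825 + 0.4·0.140651 = 0.130853.
P(II | observation) = 0.00390057 / 0.130853 = 0.0298087.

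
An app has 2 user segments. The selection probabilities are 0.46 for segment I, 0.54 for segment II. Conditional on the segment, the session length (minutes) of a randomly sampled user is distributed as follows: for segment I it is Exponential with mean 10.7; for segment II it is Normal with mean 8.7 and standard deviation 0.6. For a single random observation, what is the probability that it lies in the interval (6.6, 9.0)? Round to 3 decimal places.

Conditional on each segment, P(6.6 < X < 9.0): I: 0.10843; II: 0.69123.
By total probability, P(6.6 < X < 9.0) = 0.46·0.10843 + 0.54·0.69123 = 0.423142.

0.423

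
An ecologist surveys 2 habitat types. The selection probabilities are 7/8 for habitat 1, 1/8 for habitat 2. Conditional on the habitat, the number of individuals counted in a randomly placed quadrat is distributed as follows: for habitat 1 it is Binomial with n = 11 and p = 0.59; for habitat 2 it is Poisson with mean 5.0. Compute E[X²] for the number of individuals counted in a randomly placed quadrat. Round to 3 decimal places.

42.933

For each component E[X²] = Var + (mean)², giving 1: 44.781; 2: 30.
Overall E[X²] = 0.875·44.781 + 0.125·30 = 42.9334.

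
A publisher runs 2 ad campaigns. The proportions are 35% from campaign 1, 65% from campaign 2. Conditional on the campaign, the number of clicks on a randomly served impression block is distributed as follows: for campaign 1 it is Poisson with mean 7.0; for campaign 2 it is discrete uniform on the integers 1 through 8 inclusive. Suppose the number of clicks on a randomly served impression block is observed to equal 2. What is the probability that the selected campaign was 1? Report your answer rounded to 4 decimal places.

0.0878

Likelihoods P(X=2 | ·): 1: 0.0223411; 2: 0.125.
Posterior ∝ prior × likelihood. Numerator for 1: 0.35·0.0223411 = 0.00781939.
Normalizing constant: 0.35·0.0223411 + 0.65·0.125 = 0.0890694.
P(1 | observation) = 0.00781939 / 0.0890694 = 0.0877898.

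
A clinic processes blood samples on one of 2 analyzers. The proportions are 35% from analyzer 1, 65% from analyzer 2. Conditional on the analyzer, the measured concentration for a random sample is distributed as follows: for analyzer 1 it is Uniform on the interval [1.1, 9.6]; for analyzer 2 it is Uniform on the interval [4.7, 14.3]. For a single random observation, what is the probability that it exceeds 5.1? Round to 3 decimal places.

Conditional on each analyzer, P(X > 5.1): 1: 0.529412; 2: 0.958333.
By total probability, P(X > 5.1) = 0.35·0.529412 + 0.65·0.958333 = 0.808211.

0.808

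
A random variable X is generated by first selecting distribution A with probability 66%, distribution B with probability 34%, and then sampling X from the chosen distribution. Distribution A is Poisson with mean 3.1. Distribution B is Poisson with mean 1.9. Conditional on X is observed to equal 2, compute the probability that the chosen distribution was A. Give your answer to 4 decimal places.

0.6088

Likelihoods P(X=2 | ·): A: 0.216461; B: 0.269971.
Posterior ∝ prior × likelihood. Numerator for A: 0.66·0.216461 = 0.142865.
Normalizing constant: 0.66·0.216461 + 0.34·0.269971 = 0.234655.
P(A | observation) = 0.142865 / 0.234655 = 0.608829.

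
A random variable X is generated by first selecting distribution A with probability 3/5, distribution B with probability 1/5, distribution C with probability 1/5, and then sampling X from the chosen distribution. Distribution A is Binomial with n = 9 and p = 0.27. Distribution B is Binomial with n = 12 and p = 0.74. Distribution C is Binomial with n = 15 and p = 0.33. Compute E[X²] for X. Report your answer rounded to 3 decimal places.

26.404

For each component E[X²] = Var + (mean)², giving A: 7.6788; B: 81.1632; C: 27.819.
Overall E[X²] = 0.6·7.6788 + 0.2·81.1632 + 0.2·27.819 = 26.4037.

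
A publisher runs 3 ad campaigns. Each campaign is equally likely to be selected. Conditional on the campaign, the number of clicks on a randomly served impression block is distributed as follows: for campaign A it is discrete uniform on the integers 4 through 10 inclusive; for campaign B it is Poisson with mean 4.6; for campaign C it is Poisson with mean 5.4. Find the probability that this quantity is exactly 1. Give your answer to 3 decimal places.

0.024

Conditional on each campaign, P(X = 1): A: 0; B: 0.0462384; C: 0.0243895.
By total probability, P(X = 1) = 0.333333·0 + 0.333333·0.0462384 + 0.333333·0.0243895 = 0.0235427.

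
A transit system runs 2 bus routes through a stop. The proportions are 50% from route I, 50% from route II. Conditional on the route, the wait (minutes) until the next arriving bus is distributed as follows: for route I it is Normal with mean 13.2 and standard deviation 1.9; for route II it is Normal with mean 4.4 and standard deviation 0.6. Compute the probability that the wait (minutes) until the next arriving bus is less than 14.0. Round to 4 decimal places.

0.8316

Conditional on each route, P(X < 14.0): I: 0.663142; II: 1.
By total probability, P(X < 14.0) = 0.5·0.663142 + 0.5·1 = 0.831571.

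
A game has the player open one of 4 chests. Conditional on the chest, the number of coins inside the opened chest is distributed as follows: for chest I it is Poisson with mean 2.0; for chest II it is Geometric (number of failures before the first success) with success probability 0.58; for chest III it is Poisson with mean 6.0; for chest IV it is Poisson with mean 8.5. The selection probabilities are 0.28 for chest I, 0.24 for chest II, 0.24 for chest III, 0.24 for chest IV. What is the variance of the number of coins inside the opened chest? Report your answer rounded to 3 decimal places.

13.809

Per component, I: μ=2, E[X²]=6; II: μ=0.724138, E[X²]=1.77289; III: μ=6, E[X²]=42; IV: μ=8.5, E[X²]=80.75.
E[X] = 0.28·2 + 0.24·0.724138 + 0.24·6 + 0.24·8.5 = 4.21379.
E[X²] = 0.28·6 + 0.24·1.77289 + 0.24·42 + 0.24·80.75 = 31.5655.
Var(X) = E[X²] − (E[X])² = 31.5655 − 17.7561 = 13.8094.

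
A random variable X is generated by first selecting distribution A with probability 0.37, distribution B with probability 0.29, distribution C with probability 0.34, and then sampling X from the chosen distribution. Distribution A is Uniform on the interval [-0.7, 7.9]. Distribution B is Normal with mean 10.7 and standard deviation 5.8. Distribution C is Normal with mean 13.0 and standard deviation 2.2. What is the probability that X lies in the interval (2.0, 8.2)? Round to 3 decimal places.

0.336

Conditional on each component, P(2.0 < X < 8.2): A: 0.686047; B: 0.266414; C: 0.0145612.
By total probability, P(2.0 < X < 8.2) = 0.37·0.686047 + 0.29·0.266414 + 0.34·0.0145612 = 0.336048.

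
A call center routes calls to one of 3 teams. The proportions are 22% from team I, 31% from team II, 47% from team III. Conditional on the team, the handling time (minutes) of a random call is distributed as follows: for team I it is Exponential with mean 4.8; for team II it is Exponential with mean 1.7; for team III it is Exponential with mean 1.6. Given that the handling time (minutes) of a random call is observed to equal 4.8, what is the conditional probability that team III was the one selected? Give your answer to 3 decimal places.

0.346

Likelihoods f(4.8 | ·): I: 0.0766416; II: 0.0349388; III: 0.0311169.
Posterior ∝ prior × likelihood. Numerator for III: 0.47·0.0311169 = 0.014625.
Normalizing constant: 0.22·0.0766416 + 0.31·0.0349388 + 0.47·0.0311169 = 0.0423171.
P(III | observation) = 0.014625 / 0.0423171 = 0.345604.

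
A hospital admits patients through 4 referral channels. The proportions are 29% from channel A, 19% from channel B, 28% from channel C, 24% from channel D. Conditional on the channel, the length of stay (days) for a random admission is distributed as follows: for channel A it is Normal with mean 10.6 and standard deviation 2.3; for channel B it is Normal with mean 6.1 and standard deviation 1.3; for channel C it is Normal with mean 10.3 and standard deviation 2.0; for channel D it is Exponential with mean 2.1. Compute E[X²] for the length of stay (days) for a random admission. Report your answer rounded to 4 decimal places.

For each component E[X²] = Var + (mean)², giving A: 117.65; B: 38.9; C: 110.09; D: 8.82.
Overall E[X²] = 0.29·117.65 + 0.19·38.9 + 0.28·110.09 + 0.24·8.82 = 74.4515.

74.4515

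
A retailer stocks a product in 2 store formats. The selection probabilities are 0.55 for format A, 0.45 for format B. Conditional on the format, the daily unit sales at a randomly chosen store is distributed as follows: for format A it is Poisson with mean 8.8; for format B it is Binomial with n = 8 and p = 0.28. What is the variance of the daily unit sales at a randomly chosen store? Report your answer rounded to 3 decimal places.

Per component, A: μ=8.8, E[X²]=86.24; B: μ=2.24, E[X²]=6.6304.
E[X] = 0.55·8.8 + 0.45·2.24 = 5.848.
E[X²] = 0.55·86.24 + 0.45·6.6304 = 50.4157.
Var(X) = E[X²] − (E[X])² = 50.4157 − 34.1991 = 16.2166.

16.217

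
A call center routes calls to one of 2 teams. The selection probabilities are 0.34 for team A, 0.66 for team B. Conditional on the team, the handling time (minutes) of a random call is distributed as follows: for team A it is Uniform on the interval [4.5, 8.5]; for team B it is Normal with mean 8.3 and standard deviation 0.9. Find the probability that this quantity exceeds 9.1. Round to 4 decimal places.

Conditional on each team, P(X > 9.1): A: 0; B: 0.187031.
By total probability, P(X > 9.1) = 0.34·0 + 0.66·0.187031 = 0.123441.

0.1234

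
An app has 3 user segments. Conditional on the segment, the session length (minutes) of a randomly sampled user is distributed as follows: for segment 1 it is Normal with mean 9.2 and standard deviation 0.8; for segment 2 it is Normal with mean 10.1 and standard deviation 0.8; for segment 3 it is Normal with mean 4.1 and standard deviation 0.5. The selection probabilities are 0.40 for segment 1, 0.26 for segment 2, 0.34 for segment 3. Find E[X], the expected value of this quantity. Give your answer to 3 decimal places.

Component means — 1: 9.2; 2: 10.1; 3: 4.1.
E[X] = 0.4·9.2 + 0.26·10.1 + 0.34·4.1 = 7.7.

7.700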